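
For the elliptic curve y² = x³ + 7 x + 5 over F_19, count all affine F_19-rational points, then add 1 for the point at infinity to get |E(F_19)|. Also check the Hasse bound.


Affine points = {(0, 9), (0, 10), (6, 4), (6, 15), (7, 6), (7, 13), (10, 7), (10, 12), (11, 8), (11, 11), (14, 4), (14, 15), (18, 4), (18, 15)}; affine count = 14; |E(F_19)| = 15.

Discriminant check: Δ ∝ 4a³ + 27b² = 4·7³ + 27·5² = 4·343 + 27·25 ≡ 14 (mod 19). Nonzero ⇒ E is nonsingular.
For each x ∈ F_19, compute rhs = x³ + 7·x + 5 mod 19, then count y ∈ F_19 with y² ≡ rhs.
  x = 0: rhs = 5, matching y values: 9, 10 (2 points).
  x = 1: rhs = 13, matching y values: none (0 points).
  x = 2: rhs = 8, matching y values: none (0 points).
  x = 3: rhs = 15, matching y values: none (0 points).
  x = 4: rhs = 2, matching y values: none (0 points).
  x = 5: rhs = 13, matching y values: none (0 points).
  x = 6: rhs = 16, matching y values: 4, 15 (2 points).
  x = 7: rhs = 17, matching y values: 6, 13 (2 points).
  x = 8: rhs = 3, matching y values: none (0 points).
  x = 9: rhs = 18, matching y values: none (0 points).
  x = 10: rhs = 11, matching y values: 7, 12 (2 points).
  x = 11: rhs = 7, matching y values: 8, 11 (2 points).
  x = 12: rhs = 12, matching y values: none (0 points).
  x = 13: rhs = 13, matching y values: none (0 points).
  x = 14: rhs = 16, matching y values: 4, 15 (2 points).
  x = 15: rhs = 8, matching y values: none (0 points).
  x = 16: rhs = 14, matching y values: none (0 points).
  x = 17: rhs = 2, matching y values: none (0 points).
  x = 18: rhs = 16, matching y values: 4, 15 (2 points).
Total affine count: 14.
Full point count |E(F_19)| = 14 + 1 = 15.
Hasse bound: |15 − (19+1)| = |-5| = 5 ≤ 2√19 ≈ 8.7178 ✓.


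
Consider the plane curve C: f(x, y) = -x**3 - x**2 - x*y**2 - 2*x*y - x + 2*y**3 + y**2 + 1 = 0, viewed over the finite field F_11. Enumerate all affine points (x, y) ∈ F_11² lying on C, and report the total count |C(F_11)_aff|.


Affine F_11-points: {(0, 8), (0, 9), (0, 10), (1, 6), (3, 1), (3, 5), (3, 6), (5, 0), (6, 6), (7, 3), (8, 0), (8, 2), (8, 7), (9, 5), (10, 10)}; count = 15.

For each of the 121 pairs (x, y) ∈ F_11², evaluate f(x, y) mod 11. Record the zeros.
  x = 0: [0↦1, 1↦4, 2↦10, 3↦9, 4↦2, 5↦1, 6↦7, 7↦10, 8↦0, 9↦0, 10↦0]  zeros at y ∈ {8, 9, 10}
  x = 1: [0↦9, 1↦9, 2↦10, 3↦2, 4↦8, 5↦7, 6↦0, 7↦10, 8↦5, 9↦8, 10↦9]  zeros at y ∈ {6}
  x = 2: [0↦9, 1↦6, 2↦2, 3↦9, 4↦6, 5↦5, 6↦7, 7↦2, 8↦2, 9↦8, 10↦10]  zeros at y ∈ ∅
  x = 3: [0↦6, 1↦0, 2↦2, 3↦2, 4↦1, 5↦0, 6↦0, 7↦2, 8↦7, 9↦5, 10↦8]  zeros at y ∈ {1, 5, 6}
  x = 4: [0↦5, 1↦7, 2↦4, 3↦8, 4↦9, 5↦8, 6↦6, 7↦4, 8↦3, 9↦4, 10↦8]  zeros at y ∈ ∅
  x = 5: [0↦0, 1↦10, 2↦2, 3↦10, 4↦2, 5↦1, 6↦8, 7↦2, 8↦6, 9↦10, 10↦4]  zeros at y ∈ {0}
  x = 6: [0↦7, 1↦3, 2↦1, 3↦2, 4↦7, 5↦6, 6↦0, 7↦1, 8↦10, 9↦6, 10↦1]  zeros at y ∈ {6}
  x = 7: [0↦9, 1↦2, 2↦6, 3↦0, 4↦7, 5↦6, 6↦9, 7↦6, 8↦9, 9↦8, 10↦4]  zeros at y ∈ {3}
  x = 8: [0↦0, 1↦1, 2↦0, 3↦9, 4↦7, 5↦6, 6↦7, 7↦0, 8↦8, 9↦10, 10↦7]  zeros at y ∈ {0, 2, 7}
  x = 9: [0↦7, 1↦5, 2↦10, 3↦1, 4↦1, 5↦0, 6↦10, 7↦10, 8↦1, 9↦6, 10↦4]  zeros at y ∈ {5}
  x = 10: [0↦2, 1↦8, 2↦8, 3↦3, 4↦5, 5↦4, 6↦1, 7↦8, 8↦4, 9↦1, 10↦0]  zeros at y ∈ {10}
Collecting zeros: affine points = {(0, 8), (0, 9), (0, 10), (1, 6), (3, 1), (3, 5), (3, 6), (5, 0), (6, 6), (7, 3), (8, 0), (8, 2), (8, 7), (9, 5), (10, 10)}.
Total count |C(F_11)_aff| = 15.


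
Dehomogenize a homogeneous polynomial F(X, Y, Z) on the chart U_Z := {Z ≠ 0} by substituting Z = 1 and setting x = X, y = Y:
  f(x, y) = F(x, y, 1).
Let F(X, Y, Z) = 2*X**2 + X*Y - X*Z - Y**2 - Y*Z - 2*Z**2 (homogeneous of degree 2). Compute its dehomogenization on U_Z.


f(x, y) = 2*x**2 + x*y - x - y**2 - y - 2

On U_Z we set Z = 1. Each monomial c·X^i·Y^j·Z^k in F becomes c·x^i·y^j·1^k = c·x^i·y^j.
Substituting Z = 1: F(X, Y, 1) = 2*x**2 + x*y - x - y**2 - y - 2.
Note: deg(f) ≤ deg(F) = 2; strict inequality happens when F is divisible by Z (lost terms).


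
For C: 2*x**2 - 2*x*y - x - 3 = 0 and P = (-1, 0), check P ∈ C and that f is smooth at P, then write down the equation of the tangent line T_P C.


Tangent line at P: -5*x + 2*y - 5 = 0.

Step 1: f(-1, 0) = 0, so P lies on C.
Step 2: partial derivatives
  f_x(x, y) = 4*x - 2*y - 1, f_y(x, y) = -2*x.
  f_x(P) = -5, f_y(P) = 2 (gradient nonzero, so P is smooth).
Step 3: tangent line at P: -5·(x − -1) + 2·(y − 0) = 0.
Expanding: -5*x + 2*y - 5 = 0.


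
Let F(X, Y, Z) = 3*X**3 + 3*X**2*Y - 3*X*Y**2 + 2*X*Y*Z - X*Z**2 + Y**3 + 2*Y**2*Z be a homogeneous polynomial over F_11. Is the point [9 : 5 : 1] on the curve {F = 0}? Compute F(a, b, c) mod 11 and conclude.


F(9,5,1) ≡ 2 (mod 11); P is NOT on the curve.

Evaluate F(9, 5, 1) term-by-term (mod 11).
  3*X**3 ↦ 3·729·1·1 = 2187
  3*X**2*Y ↦ 3·81·5·1 = 1215
  -3*X*Y**2 ↦ -3·9·25·1 = -675
  2*X*Y*Z ↦ 2·9·5·1 = 90
  -X*Z**2 ↦ -1·9·1·1 = -9
  Y**3 ↦ 1·1·125·1 = 125
  2*Y**2*Z ↦ 2·1·25·1 = 50
Sum: F(9, 5, 1) = (2187) + (1215) + (-675) + (90) + (-9) + (125) + (50) = 2983.
Reducing mod 11: 2983 ≡ 2 (mod 11).
Since F(a, b, c) ≡ 2 ≠ 0 (mod 11), P does NOT lie on the curve.


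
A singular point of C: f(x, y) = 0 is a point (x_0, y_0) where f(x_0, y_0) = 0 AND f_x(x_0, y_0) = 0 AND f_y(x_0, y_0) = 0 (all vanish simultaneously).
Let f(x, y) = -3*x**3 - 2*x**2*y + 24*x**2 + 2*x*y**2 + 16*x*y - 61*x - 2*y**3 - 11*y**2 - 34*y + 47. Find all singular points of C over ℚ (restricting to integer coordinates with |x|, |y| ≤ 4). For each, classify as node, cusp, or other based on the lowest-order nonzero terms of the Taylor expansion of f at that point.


Singular points: {(3, -1)}; classification: node.

Compute partial derivatives:
  f_x = -9*x**2 - 4*x*y + 48*x + 2*y**2 + 16*y - 61.
  f_y = -2*x**2 + 4*x*y + 16*x - 6*y**2 - 22*y - 34.
Scan x_0 ∈ {−4, ..., 4}. For each x_0, f_y(x_0, y) is a polynomial in y; find its integer roots y ∈ {−4, ..., 4}, then test f_x and f at those candidates.
  x = -4: f_y(-4, y) = -6*y**2 - 38*y - 130; no integer root y with |y| ≤ 4.
  x = -3: f_y(-3, y) = -6*y**2 - 34*y - 100; no integer root y with |y| ≤ 4.
  x = -2: f_y(-2, y) = -6*y**2 - 30*y - 74; no integer root y with |y| ≤ 4.
  x = -1: f_y(-1, y) = -6*y**2 - 26*y - 52; no integer root y with |y| ≤ 4.
  x = 0: f_y(0, y) = -6*y**2 - 22*y - 34; no integer root y with |y| ≤ 4.
  x = 1: f_y(1, y) = -6*y**2 - 18*y - 20; no integer root y with |y| ≤ 4.
  x = 2: f_y(2, y) = -6*y**2 - 14*y - 10; no integer root y with |y| ≤ 4.
  x = 3: f_y(3, y) = -6*y**2 - 10*y - 4; vanishes at y ∈ {-1}. (3, -1): f_x = 0, f = 0 — SINGULAR.
  x = 4: f_y(4, y) = -6*y**2 - 6*y - 2; no integer root y with |y| ≤ 4.
Only singular point on the grid: (3, -1).
Classify: substitute x = 3 + u, y = -1 + v and expand: f = -3*u**3 - 2*u**2*v - u**2 + 2*u*v**2 - 2*v**3 + v**2.
No constant or linear terms (consistent with a singular point). Quadratic part: -u**2 + v**2. Cubic part: -3*u**3 - 2*u**2*v + 2*u*v**2 - 2*v**3.
The quadratic part v**2 - u**2 = (v − u)(v + u) splits into two distinct linear factors, so there are two distinct tangent lines y − -1 = ±(x − 3) — this is a node (ordinary double point).
Classification: node.


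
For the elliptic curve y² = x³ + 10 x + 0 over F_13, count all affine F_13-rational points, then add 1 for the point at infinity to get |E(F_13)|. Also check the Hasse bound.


Affine points = {(0, 0), (4, 0), (6, 4), (6, 9), (7, 6), (7, 7), (9, 0)}; affine count = 7; |E(F_13)| = 8.

Discriminant check: Δ ∝ 4a³ + 27b² = 4·10³ + 27·0² = 4·1000 + 27·0 ≡ 9 (mod 13). Nonzero ⇒ E is nonsingular.
For each x ∈ F_13, compute rhs = x³ + 10·x + 0 mod 13, then count y ∈ F_13 with y² ≡ rhs.
  x = 0: rhs = 0, matching y values: 0 (1 points).
  x = 1: rhs = 11, matching y values: none (0 points).
  x = 2: rhs = 2, matching y values: none (0 points).
  x = 3: rhs = 5, matching y values: none (0 points).
  x = 4: rhs = 0, matching y values: 0 (1 points).
  x = 5: rhs = 6, matching y values: none (0 points).
  x = 6: rhs = 3, matching y values: 4, 9 (2 points).
  x = 7: rhs = 10, matching y values: 6, 7 (2 points).
  x = 8: rhs = 7, matching y values: none (0 points).
  x = 9: rhs = 0, matching y values: 0 (1 points).
  x = 10: rhs = 8, matching y values: none (0 points).
  x = 11: rhs = 11, matching y values: none (0 points).
  x = 12: rhs = 2, matching y values: none (0 points).
Total affine count: 7.
Full point count |E(F_13)| = 7 + 1 = 8.
Hasse bound: |8 − (13+1)| = |-6| = 6 ≤ 2√13 ≈ 7.2111 ✓.


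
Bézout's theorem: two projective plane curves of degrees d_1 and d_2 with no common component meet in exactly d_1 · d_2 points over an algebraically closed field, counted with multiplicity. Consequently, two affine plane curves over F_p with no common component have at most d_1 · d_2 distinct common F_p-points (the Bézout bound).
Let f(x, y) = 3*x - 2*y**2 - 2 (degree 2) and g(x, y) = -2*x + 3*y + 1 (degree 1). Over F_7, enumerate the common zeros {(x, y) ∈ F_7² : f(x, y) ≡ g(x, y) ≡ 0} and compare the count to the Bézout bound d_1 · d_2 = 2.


Common zeros: {(1, 5), (6, 6)}; count = 2; Bézout bound = 2.

deg(f) = 2, deg(g) = 1, so Bézout bound = 2.
Scan x ∈ F_7. For each x, list the y ∈ F_7 with f(x, y) ≡ 0 and those with g(x, y) ≡ 0 (mod 7); the common zeros in that column are the intersection.
  x = 0: f ≡ 0 at y ∈ ∅; g ≡ 0 at y ∈ {2}; common: ∅.
  x = 1: f ≡ 0 at y ∈ {2, 5}; g ≡ 0 at y ∈ {5}; common: {5}.
  x = 2: f ≡ 0 at y ∈ {3, 4}; g ≡ 0 at y ∈ {1}; common: ∅.
  x = 3: f ≡ 0 at y ∈ {0}; g ≡ 0 at y ∈ {4}; common: ∅.
  x = 4: f ≡ 0 at y ∈ ∅; g ≡ 0 at y ∈ {0}; common: ∅.
  x = 5: f ≡ 0 at y ∈ ∅; g ≡ 0 at y ∈ {3}; common: ∅.
  x = 6: f ≡ 0 at y ∈ {1, 6}; g ≡ 0 at y ∈ {6}; common: {6}.
Collecting: common zeros = {(1, 5), (6, 6)}, so the count is 2.
Comparison with the Bézout bound: 2 ≤ 2 = deg(f)·deg(g), as expected for curves with no common component (the bound is attained).


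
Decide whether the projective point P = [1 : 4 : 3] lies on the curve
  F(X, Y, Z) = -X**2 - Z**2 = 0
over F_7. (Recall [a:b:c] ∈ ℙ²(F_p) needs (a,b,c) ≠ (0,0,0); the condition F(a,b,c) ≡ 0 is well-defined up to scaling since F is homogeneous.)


F(1,4,3) ≡ 4 (mod 7); P is NOT on the curve.

Evaluate F(1, 4, 3) term-by-term (mod 7).
  -X**2 ↦ -1·1·1·1 = -1
  -Z**2 ↦ -1·1·1·9 = -9
Sum: F(1, 4, 3) = (-1) + (-9) = -10.
Reducing mod 7: -10 ≡ 4 (mod 7).
Since F(a, b, c) ≡ 4 ≠ 0 (mod 7), P does NOT lie on the curve.


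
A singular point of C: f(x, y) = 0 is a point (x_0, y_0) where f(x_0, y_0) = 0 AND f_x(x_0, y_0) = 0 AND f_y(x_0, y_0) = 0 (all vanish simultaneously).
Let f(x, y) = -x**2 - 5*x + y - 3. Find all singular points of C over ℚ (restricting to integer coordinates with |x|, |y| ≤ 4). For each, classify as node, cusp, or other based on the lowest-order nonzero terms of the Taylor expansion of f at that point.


No singular points in the scanned grid; C is smooth there.

Compute partial derivatives:
  f_x = -2*x - 5.
  f_y = 1.
f_y = 1 is a nonzero constant, so f_y never vanishes: no point (x, y) can satisfy f = f_x = f_y = 0. In particular no (x, y) ∈ {−4, ..., 4}² is singular; the curve is smooth.


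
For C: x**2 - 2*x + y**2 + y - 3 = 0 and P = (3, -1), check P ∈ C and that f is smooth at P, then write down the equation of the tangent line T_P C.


Tangent line at P: 4*x - y - 13 = 0.

Step 1: f(3, -1) = 0, so P lies on C.
Step 2: partial derivatives
  f_x(x, y) = 2*x - 2, f_y(x, y) = 2*y + 1.
  f_x(P) = 4, f_y(P) = -1 (gradient nonzero, so P is smooth).
Step 3: tangent line at P: 4·(x − 3) + -1·(y − -1) = 0.
Expanding: 4*x - y - 13 = 0.


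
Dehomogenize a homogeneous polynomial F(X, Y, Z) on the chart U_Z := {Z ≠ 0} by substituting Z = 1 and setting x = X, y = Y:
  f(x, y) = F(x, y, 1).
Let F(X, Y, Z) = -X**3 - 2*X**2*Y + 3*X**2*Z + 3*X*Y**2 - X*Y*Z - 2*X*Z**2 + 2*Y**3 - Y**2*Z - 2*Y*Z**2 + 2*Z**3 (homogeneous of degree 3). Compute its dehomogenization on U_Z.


f(x, y) = -x**3 - 2*x**2*y + 3*x**2 + 3*x*y**2 - x*y - 2*x + 2*y**3 - y**2 - 2*y + 2

On U_Z we set Z = 1. Each monomial c·X^i·Y^j·Z^k in F becomes c·x^i·y^j·1^k = c·x^i·y^j.
Substituting Z = 1: F(X, Y, 1) = -x**3 - 2*x**2*y + 3*x**2 + 3*x*y**2 - x*y - 2*x + 2*y**3 - y**2 - 2*y + 2.
Note: deg(f) ≤ deg(F) = 3; strict inequality happens when F is divisible by Z (lost terms).


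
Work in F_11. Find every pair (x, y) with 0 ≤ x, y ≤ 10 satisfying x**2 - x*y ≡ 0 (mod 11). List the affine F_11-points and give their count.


Affine F_11-points: {(0, 0), (0, 1), (0, 2), (0, 3), (0, 4), (0, 5), (0, 6), (0, 7), (0, 8), (0, 9), (0, 10), (1, 1), (2, 2), (3, 3), (4, 4), (5, 5), (6, 6), (7, 7), (8, 8), (9, 9), (10, 10)}; count = 21.

For each of the 121 pairs (x, y) ∈ F_11², evaluate f(x, y) mod 11. Record the zeros.
  x = 0: [0↦0, 1↦0, 2↦0, 3↦0, 4↦0, 5↦0, 6↦0, 7↦0, 8↦0, 9↦0, 10↦0]  zeros at y ∈ {0, 1, 2, 3, 4, 5, 6, 7, 8, 9, 10}
  x = 1: [0↦1, 1↦0, 2↦10, 3↦9, 4↦8, 5↦7, 6↦6, 7↦5, 8↦4, 9↦3, 10↦2]  zeros at y ∈ {1}
  x = 2: [0↦4, 1↦2, 2↦0, 3↦9, 4↦7, 5↦5, 6↦3, 7↦1, 8↦10, 9↦8, 10↦6]  zeros at y ∈ {2}
  x = 3: [0↦9, 1↦6, 2↦3, 3↦0, 4↦8, 5↦5, 6↦2, 7↦10, 8↦7, 9↦4, 10↦1]  zeros at y ∈ {3}
  x = 4: [0↦5, 1↦1, 2↦8, 3↦4, 4↦0, 5↦7, 6↦3, 7↦10, 8↦6, 9↦2, 10↦9]  zeros at y ∈ {4}
  x = 5: [0↦3, 1↦9, 2↦4, 3↦10, 4↦5, 5↦0, 6↦6, 7↦1, 8↦7, 9↦2, 10↦8]  zeros at y ∈ {5}
  x = 6: [0↦3, 1↦8, 2↦2, 3↦7, 4↦1, 5↦6, 6↦0, 7↦5, 8↦10, 9↦4, 10↦9]  zeros at y ∈ {6}
  x = 7: [0↦5, 1↦9, 2↦2, 3↦6, 4↦10, 5↦3, 6↦7, 7↦0, 8↦4, 9↦8, 10↦1]  zeros at y ∈ {7}
  x = 8: [0↦9, 1↦1, 2↦4, 3↦7, 4↦10, 5↦2, 6↦5, 7↦8, 8↦0, 9↦3, 10↦6]  zeros at y ∈ {8}
  x = 9: [0↦4, 1↦6, 2↦8, 3↦10, 4↦1, 5↦3, 6↦5, 7↦7, 8↦9, 9↦0, 10↦2]  zeros at y ∈ {9}
  x = 10: [0↦1, 1↦2, 2↦3, 3↦4, 4↦5, 5↦6, 6↦7, 7↦8, 8↦9, 9↦10, 10↦0]  zeros at y ∈ {10}
Collecting zeros: affine points = {(0, 0), (0, 1), (0, 2), (0, 3), (0, 4), (0, 5), (0, 6), (0, 7), (0, 8), (0, 9), (0, 10), (1, 1), (2, 2), (3, 3), (4, 4), (5, 5), (6, 6), (7, 7), (8, 8), (9, 9), (10, 10)}.
Total count |C(F_11)_aff| = 21.


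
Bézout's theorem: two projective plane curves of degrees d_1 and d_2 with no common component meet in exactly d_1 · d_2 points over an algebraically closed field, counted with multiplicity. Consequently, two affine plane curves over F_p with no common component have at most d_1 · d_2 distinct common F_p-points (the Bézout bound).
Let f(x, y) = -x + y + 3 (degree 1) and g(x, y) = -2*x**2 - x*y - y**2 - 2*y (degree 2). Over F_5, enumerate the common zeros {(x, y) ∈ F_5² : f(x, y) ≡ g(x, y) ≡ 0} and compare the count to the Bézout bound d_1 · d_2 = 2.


Common zeros: {(1, 3), (2, 4)}; count = 2; Bézout bound = 2.

deg(f) = 1, deg(g) = 2, so Bézout bound = 2.
Scan x ∈ F_5. For each x, list the y ∈ F_5 with f(x, y) ≡ 0 and those with g(x, y) ≡ 0 (mod 5); the common zeros in that column are the intersection.
  x = 0: f ≡ 0 at y ∈ {2}; g ≡ 0 at y ∈ {0, 3}; common: ∅.
  x = 1: f ≡ 0 at y ∈ {3}; g ≡ 0 at y ∈ {3, 4}; common: {3}.
  x = 2: f ≡ 0 at y ∈ {4}; g ≡ 0 at y ∈ {2, 4}; common: {4}.
  x = 3: f ≡ 0 at y ∈ {0}; g ≡ 0 at y ∈ ∅; common: ∅.
  x = 4: f ≡ 0 at y ∈ {1}; g ≡ 0 at y ∈ ∅; common: ∅.
Collecting: common zeros = {(1, 3), (2, 4)}, so the count is 2.
Comparison with the Bézout bound: 2 ≤ 2 = deg(f)·deg(g), as expected for curves with no common component (the bound is attained).


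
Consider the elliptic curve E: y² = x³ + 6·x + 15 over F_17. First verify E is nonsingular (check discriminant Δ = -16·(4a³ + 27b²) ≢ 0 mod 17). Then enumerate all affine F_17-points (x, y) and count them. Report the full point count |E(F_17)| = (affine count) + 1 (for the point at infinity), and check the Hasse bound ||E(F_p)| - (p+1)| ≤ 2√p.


Affine points = {(0, 7), (0, 10), (2, 1), (2, 16), (3, 3), (3, 14), (4, 1), (4, 16), (5, 0), (7, 3), (7, 14), (9, 4), (9, 13), (10, 2), (10, 15), (11, 1), (11, 16), (12, 8), (12, 9), (14, 2), (14, 15), (16, 5), (16, 12)}; affine count = 23; |E(F_17)| = 24.

Discriminant check: Δ ∝ 4a³ + 27b² = 4·6³ + 27·15² = 4·216 + 27·225 ≡ 3 (mod 17). Nonzero ⇒ E is nonsingular.
For each x ∈ F_17, compute rhs = x³ + 6·x + 15 mod 17, then count y ∈ F_17 with y² ≡ rhs.
  x = 0: rhs = 15, matching y values: 7, 10 (2 points).
  x = 1: rhs = 5, matching y values: none (0 points).
  x = 2: rhs = 1, matching y values: 1, 16 (2 points).
  x = 3: rhs = 9, matching y values: 3, 14 (2 points).
  x = 4: rhs = 1, matching y values: 1, 16 (2 points).
  x = 5: rhs = 0, matching y values: 0 (1 points).
  x = 6: rhs = 12, matching y values: none (0 points).
  x = 7: rhs = 9, matching y values: 3, 14 (2 points).
  x = 8: rhs = 14, matching y values: none (0 points).
  x = 9: rhs = 16, matching y values: 4, 13 (2 points).
  x = 10: rhs = 4, matching y values: 2, 15 (2 points).
  x = 11: rhs = 1, matching y values: 1, 16 (2 points).
  x = 12: rhs = 13, matching y values: 8, 9 (2 points).
  x = 13: rhs = 12, matching y values: none (0 points).
  x = 14: rhs = 4, matching y values: 2, 15 (2 points).
  x = 15: rhs = 12, matching y values: none (0 points).
  x = 16: rhs = 8, matching y values: 5, 12 (2 points).
Total affine count: 23.
Full point count |E(F_17)| = 23 + 1 = 24.
Hasse bound: |24 − (17+1)| = |6| = 6 ≤ 2√17 ≈ 8.2462 ✓.


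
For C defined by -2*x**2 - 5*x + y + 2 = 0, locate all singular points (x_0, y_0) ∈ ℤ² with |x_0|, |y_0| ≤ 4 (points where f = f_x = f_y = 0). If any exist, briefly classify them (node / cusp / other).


No singular points in the scanned grid; C is smooth there.

Compute partial derivatives:
  f_x = -4*x - 5.
  f_y = 1.
f_y = 1 is a nonzero constant, so f_y never vanishes: no point (x, y) can satisfy f = f_x = f_y = 0. In particular no (x, y) ∈ {−4, ..., 4}² is singular; the curve is smooth.


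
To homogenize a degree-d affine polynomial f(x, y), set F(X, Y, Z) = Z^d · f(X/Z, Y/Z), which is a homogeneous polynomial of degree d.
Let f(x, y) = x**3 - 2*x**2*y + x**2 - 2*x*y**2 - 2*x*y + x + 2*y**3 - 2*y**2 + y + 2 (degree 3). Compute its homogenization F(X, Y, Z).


F(X, Y, Z) = X**3 - 2*X**2*Y + X**2*Z - 2*X*Y**2 - 2*X*Y*Z + X*Z**2 + 2*Y**3 - 2*Y**2*Z + Y*Z**2 + 2*Z**3

deg(f) = 3.
Substitute x = X/Z, y = Y/Z into f, then multiply by Z^3.
  monomial 1·x^3·y^0 ↦ 1·X^3·Y^0·Z^0.
  monomial -2·x^2·y^1 ↦ -2·X^2·Y^1·Z^0.
  monomial 1·x^2·y^0 ↦ 1·X^2·Y^0·Z^1.
  monomial -2·x^1·y^2 ↦ -2·X^1·Y^2·Z^0.
  monomial -2·x^1·y^1 ↦ -2·X^1·Y^1·Z^1.
  monomial 1·x^1·y^0 ↦ 1·X^1·Y^0·Z^2.
  monomial 2·x^0·y^3 ↦ 2·X^0·Y^3·Z^0.
  monomial -2·x^0·y^2 ↦ -2·X^0·Y^2·Z^1.
  monomial 1·x^0·y^1 ↦ 1·X^0·Y^1·Z^2.
  monomial 2·x^0·y^0 ↦ 2·X^0·Y^0·Z^3.
Collecting: F(X, Y, Z) = X**3 - 2*X**2*Y + X**2*Z - 2*X*Y**2 - 2*X*Y*Z + X*Z**2 + 2*Y**3 - 2*Y**2*Z + Y*Z**2 + 2*Z**3.


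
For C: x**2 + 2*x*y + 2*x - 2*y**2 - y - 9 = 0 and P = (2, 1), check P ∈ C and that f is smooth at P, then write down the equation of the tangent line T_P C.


Tangent line at P: 8*x - y - 15 = 0.

Step 1: f(2, 1) = 0, so P lies on C.
Step 2: partial derivatives
  f_x(x, y) = 2*x + 2*y + 2, f_y(x, y) = 2*x - 4*y - 1.
  f_x(P) = 8, f_y(P) = -1 (gradient nonzero, so P is smooth).
Step 3: tangent line at P: 8·(x − 2) + -1·(y − 1) = 0.
Expanding: 8*x - y - 15 = 0.


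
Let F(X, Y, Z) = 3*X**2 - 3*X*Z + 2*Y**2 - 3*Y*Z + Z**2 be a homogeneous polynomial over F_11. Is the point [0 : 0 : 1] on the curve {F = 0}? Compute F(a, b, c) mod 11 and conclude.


F(0,0,1) ≡ 1 (mod 11); P is NOT on the curve.

Evaluate F(0, 0, 1) term-by-term (mod 11).
  3*X**2 ↦ 3·0·1·1 = 0
  -3*X*Z ↦ -3·0·1·1 = 0
  2*Y**2 ↦ 2·1·0·1 = 0
  -3*Y*Z ↦ -3·1·0·1 = 0
  Z**2 ↦ 1·1·1·1 = 1
Sum: F(0, 0, 1) = (0) + (0) + (0) + (0) + (1) = 1.
Reducing mod 11: 1 ≡ 1 (mod 11).
Since F(a, b, c) ≡ 1 ≠ 0 (mod 11), P does NOT lie on the curve.


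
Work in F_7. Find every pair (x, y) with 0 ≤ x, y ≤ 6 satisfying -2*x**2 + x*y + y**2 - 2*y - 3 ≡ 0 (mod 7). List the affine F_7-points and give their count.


Affine F_7-points: {(0, 3), (0, 6), (1, 4), (2, 2), (2, 5), (3, 0), (3, 6), (4, 0), (4, 5), (5, 1), (5, 3), (6, 1), (6, 2)}; count = 13.

For each of the 49 pairs (x, y) ∈ F_7², evaluate f(x, y) mod 7. Record the zeros.
  x = 0: [0↦4, 1↦3, 2↦4, 3↦0, 4↦5, 5↦5, 6↦0]  zeros at y ∈ {3, 6}
  x = 1: [0↦2, 1↦2, 2↦4, 3↦1, 4↦0, 5↦1, 6↦4]  zeros at y ∈ {4}
  x = 2: [0↦3, 1↦4, 2↦0, 3↦5, 4↦5, 5↦0, 6↦4]  zeros at y ∈ {2, 5}
  x = 3: [0↦0, 1↦2, 2↦6, 3↦5, 4↦6, 5↦2, 6↦0]  zeros at y ∈ {0, 6}
  x = 4: [0↦0, 1↦3, 2↦1, 3↦1, 4↦3, 5↦0, 6↦6]  zeros at y ∈ {0, 5}
  x = 5: [0↦3, 1↦0, 2↦6, 3↦0, 4↦3, 5↦1, 6↦1]  zeros at y ∈ {1, 3}
  x = 6: [0↦2, 1↦0, 2↦0, 3↦2, 4↦6, 5↦5, 6↦6]  zeros at y ∈ {1, 2}
Collecting zeros: affine points = {(0, 3), (0, 6), (1, 4), (2, 2), (2, 5), (3, 0), (3, 6), (4, 0), (4, 5), (5, 1), (5, 3), (6, 1), (6, 2)}.
Total count |C(F_7)_aff| = 13.


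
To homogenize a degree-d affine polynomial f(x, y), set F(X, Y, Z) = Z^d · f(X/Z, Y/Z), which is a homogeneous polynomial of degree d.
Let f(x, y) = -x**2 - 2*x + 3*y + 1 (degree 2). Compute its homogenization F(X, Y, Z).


F(X, Y, Z) = -X**2 - 2*X*Z + 3*Y*Z + Z**2

deg(f) = 2.
Substitute x = X/Z, y = Y/Z into f, then multiply by Z^2.
  monomial -1·x^2·y^0 ↦ -1·X^2·Y^0·Z^0.
  monomial -2·x^1·y^0 ↦ -2·X^1·Y^0·Z^1.
  monomial 3·x^0·y^1 ↦ 3·X^0·Y^1·Z^1.
  monomial 1·x^0·y^0 ↦ 1·X^0·Y^0·Z^2.
Collecting: F(X, Y, Z) = -X**2 - 2*X*Z + 3*Y*Z + Z**2.


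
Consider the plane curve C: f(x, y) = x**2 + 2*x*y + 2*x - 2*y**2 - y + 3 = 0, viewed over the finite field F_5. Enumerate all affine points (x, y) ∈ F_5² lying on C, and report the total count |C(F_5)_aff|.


Affine F_5-points: {(0, 1), (1, 1), (1, 2), (3, 2), (3, 3), (4, 3)}; count = 6.

For each of the 25 pairs (x, y) ∈ F_5², evaluate f(x, y) mod 5. Record the zeros.
  x = 0: [0↦3, 1↦0, 2↦3, 3↦2, 4↦2]  zeros at y ∈ {1}
  x = 1: [0↦1, 1↦0, 2↦0, 3↦1, 4↦3]  zeros at y ∈ {1, 2}
  x = 2: [0↦1, 1↦2, 2↦4, 3↦2, 4↦1]  zeros at y ∈ ∅
  x = 3: [0↦3, 1↦1, 2↦0, 3↦0, 4↦1]  zeros at y ∈ {2, 3}
  x = 4: [0↦2, 1↦2, 2↦3, 3↦0, 4↦3]  zeros at y ∈ {3}
Collecting zeros: affine points = {(0, 1), (1, 1), (1, 2), (3, 2), (3, 3), (4, 3)}.
Total count |C(F_5)_aff| = 6.


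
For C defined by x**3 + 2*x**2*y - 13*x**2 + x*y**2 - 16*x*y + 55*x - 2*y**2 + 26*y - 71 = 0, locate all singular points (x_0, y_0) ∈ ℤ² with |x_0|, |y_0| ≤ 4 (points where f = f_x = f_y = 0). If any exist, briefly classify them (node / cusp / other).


Singular points: {(3, 2)}; classification: cusp.

Compute partial derivatives:
  f_x = 3*x**2 + 4*x*y - 26*x + y**2 - 16*y + 55.
  f_y = 2*x**2 + 2*x*y - 16*x - 4*y + 26.
Scan x_0 ∈ {−4, ..., 4}. For each x_0, f_y(x_0, y) is a polynomial in y; find its integer roots y ∈ {−4, ..., 4}, then test f_x and f at those candidates.
  x = -4: f_y(-4, y) = 122 - 12*y; no integer root y with |y| ≤ 4.
  x = -3: f_y(-3, y) = 92 - 10*y; no integer root y with |y| ≤ 4.
  x = -2: f_y(-2, y) = 66 - 8*y; no integer root y with |y| ≤ 4.
  x = -1: f_y(-1, y) = 44 - 6*y; no integer root y with |y| ≤ 4.
  x = 0: f_y(0, y) = 26 - 4*y; no integer root y with |y| ≤ 4.
  x = 1: f_y(1, y) = 12 - 2*y; no integer root y with |y| ≤ 4.
  x = 2: f_y(2, y) = 2; no integer root y with |y| ≤ 4.
  x = 3: f_y(3, y) = 2*y - 4; vanishes at y ∈ {2}. (3, 2): f_x = 0, f = 0 — SINGULAR.
  x = 4: f_y(4, y) = 4*y - 6; no integer root y with |y| ≤ 4.
Only singular point on the grid: (3, 2).
Classify: substitute x = 3 + u, y = 2 + v and expand: f = u**3 + 2*u**2*v + u*v**2 + v**2.
No constant or linear terms (consistent with a singular point). Quadratic part: v**2. Cubic part: u**3 + 2*u**2*v + u*v**2.
The quadratic part v**2 is a perfect square, so there is a single (double) tangent line v = 0, i.e. y = 2. Restricting the cubic part to that line (v = 0) leaves u**3 ≠ 0, so f is not divisible by v and the branch is v² ≈ -u**3 to lowest order — this is a cusp.
Classification: cusp.


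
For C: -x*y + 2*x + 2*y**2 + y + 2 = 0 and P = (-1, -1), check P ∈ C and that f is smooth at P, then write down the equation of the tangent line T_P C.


Tangent line at P: 3*x - 2*y + 1 = 0.

Step 1: f(-1, -1) = 0, so P lies on C.
Step 2: partial derivatives
  f_x(x, y) = 2 - y, f_y(x, y) = -x + 4*y + 1.
  f_x(P) = 3, f_y(P) = -2 (gradient nonzero, so P is smooth).
Step 3: tangent line at P: 3·(x − -1) + -2·(y − -1) = 0.
Expanding: 3*x - 2*y + 1 = 0.


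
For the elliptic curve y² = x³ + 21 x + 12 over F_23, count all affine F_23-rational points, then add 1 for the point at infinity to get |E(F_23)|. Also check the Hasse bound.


Affine points = {(0, 9), (0, 14), (2, 4), (2, 19), (5, 9), (5, 14), (6, 3), (6, 20), (8, 5), (8, 18), (10, 7), (10, 16), (18, 9), (18, 14), (19, 5), (19, 18), (21, 10), (21, 13), (22, 6), (22, 17)}; affine count = 20; |E(F_23)| = 21.

Discriminant check: Δ ∝ 4a³ + 27b² = 4·21³ + 27·12² = 4·9261 + 27·144 ≡ 15 (mod 23). Nonzero ⇒ E is nonsingular.
For each x ∈ F_23, compute rhs = x³ + 21·x + 12 mod 23, then count y ∈ F_23 with y² ≡ rhs.
  x = 0: rhs = 12, matching y values: 9, 14 (2 points).
  x = 1: rhs = 11, matching y values: none (0 points).
  x = 2: rhs = 16, matching y values: 4, 19 (2 points).
  x = 3: rhs = 10, matching y values: none (0 points).
  x = 4: rhs = 22, matching y values: none (0 points).
  x = 5: rhs = 12, matching y values: 9, 14 (2 points).
  x = 6: rhs = 9, matching y values: 3, 20 (2 points).
  x = 7: rhs = 19, matching y values: none (0 points).
  x = 8: rhs = 2, matching y values: 5, 18 (2 points).
  x = 9: rhs = 10, matching y values: none (0 points).
  x = 10: rhs = 3, matching y values: 7, 16 (2 points).
  x = 11: rhs = 10, matching y values: none (0 points).
  x = 12: rhs = 14, matching y values: none (0 points).
  x = 13: rhs = 21, matching y values: none (0 points).
  x = 14: rhs = 14, matching y values: none (0 points).
  x = 15: rhs = 22, matching y values: none (0 points).
  x = 16: rhs = 5, matching y values: none (0 points).
  x = 17: rhs = 15, matching y values: none (0 points).
  x = 18: rhs = 12, matching y values: 9, 14 (2 points).
  x = 19: rhs = 2, matching y values: 5, 18 (2 points).
  x = 20: rhs = 14, matching y values: none (0 points).
  x = 21: rhs = 8, matching y values: 10, 13 (2 points).
  x = 22: rhs = 13, matching y values: 6, 17 (2 points).
Total affine count: 20.
Full point count |E(F_23)| = 20 + 1 = 21.
Hasse bound: |21 − (23+1)| = |-3| = 3 ≤ 2√23 ≈ 9.5917 ✓.


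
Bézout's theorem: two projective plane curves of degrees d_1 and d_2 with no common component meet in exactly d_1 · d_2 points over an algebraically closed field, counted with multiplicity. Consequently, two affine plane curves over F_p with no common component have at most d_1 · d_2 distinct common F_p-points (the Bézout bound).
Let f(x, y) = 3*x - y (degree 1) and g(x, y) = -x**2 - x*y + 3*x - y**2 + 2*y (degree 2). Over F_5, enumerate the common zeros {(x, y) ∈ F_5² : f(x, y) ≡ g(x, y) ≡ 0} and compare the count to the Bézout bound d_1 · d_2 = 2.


Common zeros: {(0, 0), (3, 4)}; count = 2; Bézout bound = 2.

deg(f) = 1, deg(g) = 2, so Bézout bound = 2.
Scan x ∈ F_5. For each x, list the y ∈ F_5 with f(x, y) ≡ 0 and those with g(x, y) ≡ 0 (mod 5); the common zeros in that column are the intersection.
  x = 0: f ≡ 0 at y ∈ {0}; g ≡ 0 at y ∈ {0, 2}; common: {0}.
  x = 1: f ≡ 0 at y ∈ {3}; g ≡ 0 at y ∈ {2, 4}; common: ∅.
  x = 2: f ≡ 0 at y ∈ {1}; g ≡ 0 at y ∈ ∅; common: ∅.
  x = 3: f ≡ 0 at y ∈ {4}; g ≡ 0 at y ∈ {0, 4}; common: {4}.
  x = 4: f ≡ 0 at y ∈ {2}; g ≡ 0 at y ∈ ∅; common: ∅.
Collecting: common zeros = {(0, 0), (3, 4)}, so the count is 2.
Comparison with the Bézout bound: 2 ≤ 2 = deg(f)·deg(g), as expected for curves with no common component (the bound is attained).


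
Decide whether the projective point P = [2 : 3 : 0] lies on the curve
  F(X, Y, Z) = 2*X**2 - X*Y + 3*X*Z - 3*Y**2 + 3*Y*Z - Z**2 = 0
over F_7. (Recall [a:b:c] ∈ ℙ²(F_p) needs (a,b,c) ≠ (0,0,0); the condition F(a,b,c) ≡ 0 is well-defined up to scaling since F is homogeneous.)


F(2,3,0) ≡ 3 (mod 7); P is NOT on the curve.

Evaluate F(2, 3, 0) term-by-term (mod 7).
  2*X**2 ↦ 2·4·1·1 = 8
  -X*Y ↦ -1·2·3·1 = -6
  3*X*Z ↦ 3·2·1·0 = 0
  -3*Y**2 ↦ -3·1·9·1 = -27
  3*Y*Z ↦ 3·1·3·0 = 0
  -Z**2 ↦ -1·1·1·0 = 0
Sum: F(2, 3, 0) = (8) + (-6) + (0) + (-27) + (0) + (0) = -25.
Reducing mod 7: -25 ≡ 3 (mod 7).
Since F(a, b, c) ≡ 3 ≠ 0 (mod 7), P does NOT lie on the curve.


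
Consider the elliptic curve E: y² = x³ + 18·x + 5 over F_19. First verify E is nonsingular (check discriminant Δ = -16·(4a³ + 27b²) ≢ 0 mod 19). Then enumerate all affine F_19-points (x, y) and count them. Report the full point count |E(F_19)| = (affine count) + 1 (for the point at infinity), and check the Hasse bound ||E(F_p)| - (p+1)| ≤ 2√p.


Affine points = {(0, 9), (0, 10), (1, 9), (1, 10), (2, 7), (2, 12), (5, 7), (5, 12), (6, 5), (6, 14), (10, 8), (10, 11), (12, 7), (12, 12), (13, 2), (13, 17), (16, 0), (18, 9), (18, 10)}; affine count = 19; |E(F_19)| = 20.

Discriminant check: Δ ∝ 4a³ + 27b² = 4·18³ + 27·5² = 4·5832 + 27·25 ≡ 6 (mod 19). Nonzero ⇒ E is nonsingular.
For each x ∈ F_19, compute rhs = x³ + 18·x + 5 mod 19, then count y ∈ F_19 with y² ≡ rhs.
  x = 0: rhs = 5, matching y values: 9, 10 (2 points).
  x = 1: rhs = 5, matching y values: 9, 10 (2 points).
  x = 2: rhs = 11, matching y values: 7, 12 (2 points).
  x = 3: rhs = 10, matching y values: none (0 points).
  x = 4: rhs = 8, matching y values: none (0 points).
  x = 5: rhs = 11, matching y values: 7, 12 (2 points).
  x = 6: rhs = 6, matching y values: 5, 14 (2 points).
  x = 7: rhs = 18, matching y values: none (0 points).
  x = 8: rhs = 15, matching y values: none (0 points).
  x = 9: rhs = 3, matching y values: none (0 points).
  x = 10: rhs = 7, matching y values: 8, 11 (2 points).
  x = 11: rhs = 14, matching y values: none (0 points).
  x = 12: rhs = 11, matching y values: 7, 12 (2 points).
  x = 13: rhs = 4, matching y values: 2, 17 (2 points).
  x = 14: rhs = 18, matching y values: none (0 points).
  x = 15: rhs = 2, matching y values: none (0 points).
  x = 16: rhs = 0, matching y values: 0 (1 points).
  x = 17: rhs = 18, matching y values: none (0 points).
  x = 18: rhs = 5, matching y values: 9, 10 (2 points).
Total affine count: 19.
Full point count |E(F_19)| = 19 + 1 = 20.
Hasse bound: |20 − (19+1)| = |0| = 0 ≤ 2√19 ≈ 8.7178 ✓.


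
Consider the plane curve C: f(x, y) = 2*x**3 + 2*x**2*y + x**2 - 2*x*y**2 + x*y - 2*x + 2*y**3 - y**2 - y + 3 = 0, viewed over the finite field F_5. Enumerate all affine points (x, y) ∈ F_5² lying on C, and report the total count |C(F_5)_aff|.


Affine F_5-points: {(0, 3), (1, 1), (2, 1), (2, 3), (3, 0), (3, 1)}; count = 6.

For each of the 25 pairs (x, y) ∈ F_5², evaluate f(x, y) mod 5. Record the zeros.
  x = 0: [0↦3, 1↦3, 2↦3, 3↦0, 4↦1]  zeros at y ∈ {3}
  x = 1: [0↦4, 1↦0, 2↦2, 3↦2, 4↦2]  zeros at y ∈ {1}
  x = 2: [0↦4, 1↦0, 2↦3, 3↦0, 4↦3]  zeros at y ∈ {1, 3}
  x = 3: [0↦0, 1↦0, 2↦3, 3↦1, 4↦1]  zeros at y ∈ {0, 1}
  x = 4: [0↦4, 1↦2, 2↦4, 3↦2, 4↦3]  zeros at y ∈ ∅
Collecting zeros: affine points = {(0, 3), (1, 1), (2, 1), (2, 3), (3, 0), (3, 1)}.
Total count |C(F_5)_aff| = 6.


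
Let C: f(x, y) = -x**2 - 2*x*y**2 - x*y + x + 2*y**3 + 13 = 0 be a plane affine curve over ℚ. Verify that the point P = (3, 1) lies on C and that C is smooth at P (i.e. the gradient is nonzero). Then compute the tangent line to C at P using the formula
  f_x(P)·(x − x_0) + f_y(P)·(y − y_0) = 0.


Tangent line at P: -8*x - 9*y + 33 = 0.

Step 1: f(3, 1) = 0, so P lies on C.
Step 2: partial derivatives
  f_x(x, y) = -2*x - 2*y**2 - y + 1, f_y(x, y) = -4*x*y - x + 6*y**2.
  f_x(P) = -8, f_y(P) = -9 (gradient nonzero, so P is smooth).
Step 3: tangent line at P: -8·(x − 3) + -9·(y − 1) = 0.
Expanding: -8*x - 9*y + 33 = 0.


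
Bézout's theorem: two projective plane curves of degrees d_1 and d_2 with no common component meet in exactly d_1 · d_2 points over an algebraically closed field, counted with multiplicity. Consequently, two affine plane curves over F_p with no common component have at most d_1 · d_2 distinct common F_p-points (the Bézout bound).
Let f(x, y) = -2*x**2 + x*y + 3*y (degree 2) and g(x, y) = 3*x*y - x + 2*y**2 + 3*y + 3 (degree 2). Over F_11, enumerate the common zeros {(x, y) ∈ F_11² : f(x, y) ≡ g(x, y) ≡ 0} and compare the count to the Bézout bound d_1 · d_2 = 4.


Common zeros: {(1, 6), (7, 1)}; count = 2; Bézout bound = 4.

deg(f) = 2, deg(g) = 2, so Bézout bound = 4.
Scan x ∈ F_11. For each x, list the y ∈ F_11 with f(x, y) ≡ 0 and those with g(x, y) ≡ 0 (mod 11); the common zeros in that column are the intersection.
  x = 0: f ≡ 0 at y ∈ {0}; g ≡ 0 at y ∈ ∅; common: ∅.
  x = 1: f ≡ 0 at y ∈ {6}; g ≡ 0 at y ∈ {2, 6}; common: {6}.
  x = 2: f ≡ 0 at y ∈ {6}; g ≡ 0 at y ∈ ∅; common: ∅.
  x = 3: f ≡ 0 at y ∈ {3}; g ≡ 0 at y ∈ {0, 5}; common: ∅.
  x = 4: f ≡ 0 at y ∈ {3}; g ≡ 0 at y ∈ ∅; common: ∅.
  x = 5: f ≡ 0 at y ∈ {9}; g ≡ 0 at y ∈ ∅; common: ∅.
  x = 6: f ≡ 0 at y ∈ {8}; g ≡ 0 at y ∈ {7, 10}; common: ∅.
  x = 7: f ≡ 0 at y ∈ {1}; g ≡ 0 at y ∈ {1, 9}; common: {1}.
  x = 8: f ≡ 0 at y ∈ ∅; g ≡ 0 at y ∈ ∅; common: ∅.
  x = 9: f ≡ 0 at y ∈ {8}; g ≡ 0 at y ∈ ∅; common: ∅.
  x = 10: f ≡ 0 at y ∈ {1}; g ≡ 0 at y ∈ {3, 8}; common: ∅.
Collecting: common zeros = {(1, 6), (7, 1)}, so the count is 2.
Comparison with the Bézout bound: 2 ≤ 4 = deg(f)·deg(g), as expected for curves with no common component (the affine F_11-count falls short of the bound because intersections may lie at infinity, over extension fields, or carry multiplicity).


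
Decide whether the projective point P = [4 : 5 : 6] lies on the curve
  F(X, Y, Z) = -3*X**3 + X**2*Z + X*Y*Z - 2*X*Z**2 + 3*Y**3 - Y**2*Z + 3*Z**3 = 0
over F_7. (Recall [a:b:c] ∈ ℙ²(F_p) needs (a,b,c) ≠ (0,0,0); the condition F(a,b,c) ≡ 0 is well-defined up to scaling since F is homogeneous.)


F(4,5,6) ≡ 0 (mod 7); P is on the curve.

Evaluate F(4, 5, 6) term-by-term (mod 7).
  -3*X**3 ↦ -3·64·1·1 = -192
  X**2*Z ↦ 1·16·1·6 = 96
  X*Y*Z ↦ 1·4·5·6 = 120
  -2*X*Z**2 ↦ -2·4·1·36 = -288
  3*Y**3 ↦ 3·1·125·1 = 375
  -Y**2*Z ↦ -1·1·25·6 = -150
  3*Z**3 ↦ 3·1·1·216 = 648
Sum: F(4, 5, 6) = (-192) + (96) + (120) + (-288) + (375) + (-150) + (648) = 609.
Reducing mod 7: 609 ≡ 0 (mod 7).
Since F(a, b, c) ≡ 0 (mod 7), P lies on the curve.


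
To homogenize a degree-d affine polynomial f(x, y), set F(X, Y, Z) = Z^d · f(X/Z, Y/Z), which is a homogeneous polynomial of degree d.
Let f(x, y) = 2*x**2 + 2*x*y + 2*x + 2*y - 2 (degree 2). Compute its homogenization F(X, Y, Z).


F(X, Y, Z) = 2*X**2 + 2*X*Y + 2*X*Z + 2*Y*Z - 2*Z**2

deg(f) = 2.
Substitute x = X/Z, y = Y/Z into f, then multiply by Z^2.
  monomial 2·x^2·y^0 ↦ 2·X^2·Y^0·Z^0.
  monomial 2·x^1·y^1 ↦ 2·X^1·Y^1·Z^0.
  monomial 2·x^1·y^0 ↦ 2·X^1·Y^0·Z^1.
  monomial 2·x^0·y^1 ↦ 2·X^0·Y^1·Z^1.
  monomial -2·x^0·y^0 ↦ -2·X^0·Y^0·Z^2.
Collecting: F(X, Y, Z) = 2*X**2 + 2*X*Y + 2*X*Z + 2*Y*Z - 2*Z**2.


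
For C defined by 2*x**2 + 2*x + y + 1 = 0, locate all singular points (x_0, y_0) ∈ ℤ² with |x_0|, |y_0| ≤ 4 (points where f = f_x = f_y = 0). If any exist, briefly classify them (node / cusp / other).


No singular points in the scanned grid; C is smooth there.

Compute partial derivatives:
  f_x = 4*x + 2.
  f_y = 1.
f_y = 1 is a nonzero constant, so f_y never vanishes: no point (x, y) can satisfy f = f_x = f_y = 0. In particular no (x, y) ∈ {−4, ..., 4}² is singular; the curve is smooth.


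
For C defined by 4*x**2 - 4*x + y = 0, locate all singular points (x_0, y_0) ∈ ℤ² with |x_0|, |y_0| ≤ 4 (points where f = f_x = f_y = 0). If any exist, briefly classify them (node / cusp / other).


No singular points in the scanned grid; C is smooth there.

Compute partial derivatives:
  f_x = 8*x - 4.
  f_y = 1.
f_y = 1 is a nonzero constant, so f_y never vanishes: no point (x, y) can satisfy f = f_x = f_y = 0. In particular no (x, y) ∈ {−4, ..., 4}² is singular; the curve is smooth.


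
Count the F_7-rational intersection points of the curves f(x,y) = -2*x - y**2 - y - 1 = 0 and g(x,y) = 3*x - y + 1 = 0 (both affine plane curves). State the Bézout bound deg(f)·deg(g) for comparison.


Common zeros: ∅; count = 0; Bézout bound = 2.

deg(f) = 2, deg(g) = 1, so Bézout bound = 2.
Scan x ∈ F_7. For each x, list the y ∈ F_7 with f(x, y) ≡ 0 and those with g(x, y) ≡ 0 (mod 7); the common zeros in that column are the intersection.
  x = 0: f ≡ 0 at y ∈ {2, 4}; g ≡ 0 at y ∈ {1}; common: ∅.
  x = 1: f ≡ 0 at y ∈ ∅; g ≡ 0 at y ∈ {4}; common: ∅.
  x = 2: f ≡ 0 at y ∈ {1, 5}; g ≡ 0 at y ∈ {0}; common: ∅.
  x = 3: f ≡ 0 at y ∈ {0, 6}; g ≡ 0 at y ∈ {3}; common: ∅.
  x = 4: f ≡ 0 at y ∈ {3}; g ≡ 0 at y ∈ {6}; common: ∅.
  x = 5: f ≡ 0 at y ∈ ∅; g ≡ 0 at y ∈ {2}; common: ∅.
  x = 6: f ≡ 0 at y ∈ ∅; g ≡ 0 at y ∈ {5}; common: ∅.
Collecting: common zeros = ∅, so the count is 0.
Comparison with the Bézout bound: 0 ≤ 2 = deg(f)·deg(g), as expected for curves with no common component (the affine F_7-count falls short of the bound because intersections may lie at infinity, over extension fields, or carry multiplicity).


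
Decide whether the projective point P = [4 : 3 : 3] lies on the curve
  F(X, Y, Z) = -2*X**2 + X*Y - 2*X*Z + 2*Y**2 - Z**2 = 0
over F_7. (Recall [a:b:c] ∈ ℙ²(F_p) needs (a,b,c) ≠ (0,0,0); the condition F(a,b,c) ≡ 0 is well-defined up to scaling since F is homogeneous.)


F(4,3,3) ≡ 0 (mod 7); P is on the curve.

Evaluate F(4, 3, 3) term-by-term (mod 7).
  -2*X**2 ↦ -2·16·1·1 = -32
  X*Y ↦ 1·4·3·1 = 12
  -2*X*Z ↦ -2·4·1·3 = -24
  2*Y**2 ↦ 2·1·9·1 = 18
  -Z**2 ↦ -1·1·1·9 = -9
Sum: F(4, 3, 3) = (-32) + (12) + (-24) + (18) + (-9) = -35.
Reducing mod 7: -35 ≡ 0 (mod 7).
Since F(a, b, c) ≡ 0 (mod 7), P lies on the curve.


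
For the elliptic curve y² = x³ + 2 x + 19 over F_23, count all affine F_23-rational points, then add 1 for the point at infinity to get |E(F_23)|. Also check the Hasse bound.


Affine points = {(2, 10), (2, 13), (3, 11), (3, 12), (5, 4), (5, 19), (7, 10), (7, 13), (8, 8), (8, 15), (10, 2), (10, 21), (12, 0), (14, 10), (14, 13), (19, 4), (19, 19), (20, 3), (20, 20), (22, 4), (22, 19)}; affine count = 21; |E(F_23)| = 22.

Discriminant check: Δ ∝ 4a³ + 27b² = 4·2³ + 27·19² = 4·8 + 27·361 ≡ 4 (mod 23). Nonzero ⇒ E is nonsingular.
For each x ∈ F_23, compute rhs = x³ + 2·x + 19 mod 23, then count y ∈ F_23 with y² ≡ rhs.
  x = 0: rhs = 19, matching y values: none (0 points).
  x = 1: rhs = 22, matching y values: none (0 points).
  x = 2: rhs = 8, matching y values: 10, 13 (2 points).
  x = 3: rhs = 6, matching y values: 11, 12 (2 points).
  x = 4: rhs = 22, matching y values: none (0 points).
  x = 5: rhs = 16, matching y values: 4, 19 (2 points).
  x = 6: rhs = 17, matching y values: none (0 points).
  x = 7: rhs = 8, matching y values: 10, 13 (2 points).
  x = 8: rhs = 18, matching y values: 8, 15 (2 points).
  x = 9: rhs = 7, matching y values: none (0 points).
  x = 10: rhs = 4, matching y values: 2, 21 (2 points).
  x = 11: rhs = 15, matching y values: none (0 points).
  x = 12: rhs = 0, matching y values: 0 (1 points).
  x = 13: rhs = 11, matching y values: none (0 points).
  x = 14: rhs = 8, matching y values: 10, 13 (2 points).
  x = 15: rhs = 20, matching y values: none (0 points).
  x = 16: rhs = 7, matching y values: none (0 points).
  x = 17: rhs = 21, matching y values: none (0 points).
  x = 18: rhs = 22, matching y values: none (0 points).
  x = 19: rhs = 16, matching y values: 4, 19 (2 points).
  x = 20: rhs = 9, matching y values: 3, 20 (2 points).
  x = 21: rhs = 7, matching y values: none (0 points).
  x = 22: rhs = 16, matching y values: 4, 19 (2 points).
Total affine count: 21.
Full point count |E(F_23)| = 21 + 1 = 22.
Hasse bound: |22 − (23+1)| = |-2| = 2 ≤ 2√23 ≈ 9.5917 ✓.
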